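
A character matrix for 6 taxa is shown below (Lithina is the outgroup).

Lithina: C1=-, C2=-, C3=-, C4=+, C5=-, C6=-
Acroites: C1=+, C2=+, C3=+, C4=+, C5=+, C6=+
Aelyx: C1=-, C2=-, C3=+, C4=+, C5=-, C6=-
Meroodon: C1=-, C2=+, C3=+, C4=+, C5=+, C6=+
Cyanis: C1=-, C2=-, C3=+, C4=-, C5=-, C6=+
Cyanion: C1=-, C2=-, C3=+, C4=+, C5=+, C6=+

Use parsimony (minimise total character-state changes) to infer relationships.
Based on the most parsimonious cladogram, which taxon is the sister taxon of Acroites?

Meroodon

Character polarity is set by the outgroup: the derived state is whichever differs from the outgroup's state, so for C4 the derived state is '-', and for the remaining characters it is '+'.
C1: derived state '+' in Acroites only — an autapomorphy, so it tells us nothing about relationships among taxa.
C2 (derived state '+') is shared by Acroites and Meroodon — a synapomorphy uniting that clade.
C3 (derived state '+') is shared by all ingroup taxa — unites the whole ingroup.
C4 (derived state '-') is unique to Cyanis (autapomorphy; uninformative for grouping).
C5: derived state '+' in Acroites, Cyanion, and Meroodon only — synapomorphy for {Acroites, Cyanion, Meroodon}.
C6 (derived state '+') is shared by Acroites, Cyanion, Cyanis, and Meroodon — a synapomorphy uniting that clade.
Most parsimonious ingroup topology: ((((Acroites,Meroodon),Cyanion),Cyanis),Aelyx).
Acroites and Meroodon form a cherry on this tree, so they are sister taxa.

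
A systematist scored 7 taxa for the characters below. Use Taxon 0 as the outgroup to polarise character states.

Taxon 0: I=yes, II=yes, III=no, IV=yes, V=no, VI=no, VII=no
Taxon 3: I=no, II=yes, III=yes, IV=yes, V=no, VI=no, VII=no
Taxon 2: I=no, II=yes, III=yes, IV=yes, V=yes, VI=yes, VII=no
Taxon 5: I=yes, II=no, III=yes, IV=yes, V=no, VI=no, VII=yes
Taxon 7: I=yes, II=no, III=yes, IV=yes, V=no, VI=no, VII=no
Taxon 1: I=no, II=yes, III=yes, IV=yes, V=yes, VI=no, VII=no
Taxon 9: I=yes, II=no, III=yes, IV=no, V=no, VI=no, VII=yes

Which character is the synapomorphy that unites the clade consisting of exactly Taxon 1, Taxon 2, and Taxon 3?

Character polarity is set by the outgroup: the derived state is whichever differs from the outgroup's state, so for I, II, IV the derived state is 'no', and for the remaining characters it is 'yes'.
Only Taxon 1, Taxon 2, and Taxon 3 show the derived state 'no' for I, supporting them as a clade.
Only Taxon 5, Taxon 7, and Taxon 9 show the derived state 'no' for II, supporting them as a clade.
All ingroup taxa share the derived state 'yes' for III; it defines the ingroup but does not resolve relationships within it.
IV: derived state 'no' in Taxon 9 only — an autapomorphy, so it tells us nothing about relationships among taxa.
V: derived state 'yes' in Taxon 1 and Taxon 2 only — synapomorphy for {Taxon 1, Taxon 2}.
VI: derived state 'yes' in Taxon 2 only — an autapomorphy, so it tells us nothing about relationships among taxa.
VII: derived state 'yes' in Taxon 5 and Taxon 9 only — synapomorphy for {Taxon 5, Taxon 9}.
Most parsimonious ingroup topology: ((Taxon 3,(Taxon 2,Taxon 1)),((Taxon 5,Taxon 9),Taxon 7)).
The clade {Taxon 1, Taxon 2, Taxon 3} is supported by I: its derived state 'no' occurs in exactly those taxa and in no other taxon (including the outgroup).

I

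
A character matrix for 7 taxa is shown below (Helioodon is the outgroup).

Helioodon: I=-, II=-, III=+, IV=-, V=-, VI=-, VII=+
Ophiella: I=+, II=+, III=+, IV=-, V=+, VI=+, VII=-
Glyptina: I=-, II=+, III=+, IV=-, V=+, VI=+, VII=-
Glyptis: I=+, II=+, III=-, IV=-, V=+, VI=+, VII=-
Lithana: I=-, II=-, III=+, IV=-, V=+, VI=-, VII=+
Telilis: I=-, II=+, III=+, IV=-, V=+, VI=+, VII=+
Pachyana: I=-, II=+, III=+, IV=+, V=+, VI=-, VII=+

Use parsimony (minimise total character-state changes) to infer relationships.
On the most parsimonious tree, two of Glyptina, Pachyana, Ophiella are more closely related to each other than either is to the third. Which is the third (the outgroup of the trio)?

Pachyana

Character polarity is set by the outgroup: the derived state is whichever differs from the outgroup's state, so for III, VII the derived state is '-', and for the remaining characters it is '+'.
Only Glyptis and Ophiella show the derived state '+' for I, supporting them as a clade.
Only Glyptina, Glyptis, Ophiella, Pachyana, and Telilis show the derived state '+' for II, supporting them as a clade.
III (derived state '-') is unique to Glyptis (autapomorphy; uninformative for grouping).
IV (derived state '+') is unique to Pachyana (autapomorphy; uninformative for grouping).
V (derived state '+') is shared by all ingroup taxa — unites the whole ingroup.
VI: derived state '+' in Glyptina, Glyptis, Ophiella, and Telilis only — synapomorphy for {Glyptina, Glyptis, Ophiella, Telilis}.
VII: derived state '-' in Glyptina, Glyptis, and Ophiella only — synapomorphy for {Glyptina, Glyptis, Ophiella}.
Most parsimonious ingroup topology: (((((Ophiella,Glyptis),Glyptina),Telilis),Pachyana),Lithana).
Ophiella and Glyptina share a more recent common ancestor with each other than either does with Pachyana, so Pachyana is the least closely related of the three.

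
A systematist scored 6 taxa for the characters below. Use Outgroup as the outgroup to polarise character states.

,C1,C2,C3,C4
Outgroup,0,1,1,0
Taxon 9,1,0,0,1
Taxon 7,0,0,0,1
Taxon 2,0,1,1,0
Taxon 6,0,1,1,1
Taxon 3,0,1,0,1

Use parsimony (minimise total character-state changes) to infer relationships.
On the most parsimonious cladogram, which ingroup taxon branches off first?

Taxon 2

Character polarity is set by the outgroup: the derived state is whichever differs from the outgroup's state, so for C2, C3 the derived state is '0', and for the remaining characters it is '1'.
C1: derived state '1' in Taxon 9 only — an autapomorphy, so it tells us nothing about relationships among taxa.
C2: derived state '0' in Taxon 7 and Taxon 9 only — synapomorphy for {Taxon 7, Taxon 9}.
C3 (derived state '0') is shared by Taxon 3, Taxon 7, and Taxon 9 — a synapomorphy uniting that clade.
C4: derived state '1' in Taxon 3, Taxon 6, Taxon 7, and Taxon 9 only — synapomorphy for {Taxon 3, Taxon 6, Taxon 7, Taxon 9}.
Most parsimonious ingroup topology: ((((Taxon 9,Taxon 7),Taxon 3),Taxon 6),Taxon 2).
Taxon 2 is sister to the clade containing all other ingroup taxa, so it is the earliest-diverging (most basal) ingroup lineage.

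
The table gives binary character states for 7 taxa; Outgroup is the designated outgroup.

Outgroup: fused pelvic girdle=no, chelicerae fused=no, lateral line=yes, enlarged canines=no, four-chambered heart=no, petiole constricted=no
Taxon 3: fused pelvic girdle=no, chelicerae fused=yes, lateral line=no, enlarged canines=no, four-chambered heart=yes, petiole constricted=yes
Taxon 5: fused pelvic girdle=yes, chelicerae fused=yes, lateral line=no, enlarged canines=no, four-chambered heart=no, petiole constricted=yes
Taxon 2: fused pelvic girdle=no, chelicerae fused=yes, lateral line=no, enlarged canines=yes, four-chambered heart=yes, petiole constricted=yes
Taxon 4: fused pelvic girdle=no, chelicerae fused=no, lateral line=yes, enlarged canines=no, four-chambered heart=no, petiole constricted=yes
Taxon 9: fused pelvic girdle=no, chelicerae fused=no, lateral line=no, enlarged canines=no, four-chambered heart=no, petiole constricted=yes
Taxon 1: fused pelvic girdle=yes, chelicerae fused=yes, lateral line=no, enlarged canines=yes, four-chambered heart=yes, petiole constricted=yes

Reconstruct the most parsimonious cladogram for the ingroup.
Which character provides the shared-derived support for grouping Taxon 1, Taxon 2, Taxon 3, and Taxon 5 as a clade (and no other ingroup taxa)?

chelicerae fused

Character polarity is set by the outgroup: the derived state is whichever differs from the outgroup's state, so for lateral line the derived state is 'no', and for the remaining characters it is 'yes'.
fused pelvic girdle groups Taxon 1 and Taxon 5, which is incompatible with the clades supported by the remaining characters; treating it as convergent (homoplasy) costs fewer steps than any alternative tree.
Only Taxon 1, Taxon 2, Taxon 3, and Taxon 5 show the derived state 'yes' for chelicerae fused, supporting them as a clade.
lateral line (derived state 'no') is shared by Taxon 1, Taxon 2, Taxon 3, Taxon 5, and Taxon 9 — a synapomorphy uniting that clade.
Only Taxon 1 and Taxon 2 show the derived state 'yes' for enlarged canines, supporting them as a clade.
four-chambered heart: derived state 'yes' in Taxon 1, Taxon 2, and Taxon 3 only — synapomorphy for {Taxon 1, Taxon 2, Taxon 3}.
petiole constricted (derived state 'yes') is shared by all ingroup taxa — unites the whole ingroup.
Most parsimonious ingroup topology: ((((Taxon 3,(Taxon 2,Taxon 1)),Taxon 5),Taxon 9),Taxon 4).
The clade {Taxon 1, Taxon 2, Taxon 3, Taxon 5} is supported by chelicerae fused: its derived state 'yes' occurs in exactly those taxa and in no other taxon (including the outgroup).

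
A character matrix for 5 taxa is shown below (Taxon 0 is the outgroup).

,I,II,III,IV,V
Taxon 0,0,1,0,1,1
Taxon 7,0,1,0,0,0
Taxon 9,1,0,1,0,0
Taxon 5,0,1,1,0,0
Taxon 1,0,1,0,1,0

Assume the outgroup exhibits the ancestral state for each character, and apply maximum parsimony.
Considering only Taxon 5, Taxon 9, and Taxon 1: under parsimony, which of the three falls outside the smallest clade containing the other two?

Taxon 1

Character polarity is set by the outgroup: the derived state is whichever differs from the outgroup's state, so for II, IV, V the derived state is '0', and for the remaining characters it is '1'.
I (derived state '1') is unique to Taxon 9 (autapomorphy; uninformative for grouping).
II (derived state '0') is unique to Taxon 9 (autapomorphy; uninformative for grouping).
III: derived state '1' in Taxon 5 and Taxon 9 only — synapomorphy for {Taxon 5, Taxon 9}.
IV (derived state '0') is shared by Taxon 5, Taxon 7, and Taxon 9 — a synapomorphy uniting that clade.
All ingroup taxa share the derived state '0' for V; it defines the ingroup but does not resolve relationships within it.
Most parsimonious ingroup topology: ((Taxon 7,(Taxon 9,Taxon 5)),Taxon 1).
Taxon 9 and Taxon 5 share a more recent common ancestor with each other than either does with Taxon 1, so Taxon 1 is the least closely related of the three.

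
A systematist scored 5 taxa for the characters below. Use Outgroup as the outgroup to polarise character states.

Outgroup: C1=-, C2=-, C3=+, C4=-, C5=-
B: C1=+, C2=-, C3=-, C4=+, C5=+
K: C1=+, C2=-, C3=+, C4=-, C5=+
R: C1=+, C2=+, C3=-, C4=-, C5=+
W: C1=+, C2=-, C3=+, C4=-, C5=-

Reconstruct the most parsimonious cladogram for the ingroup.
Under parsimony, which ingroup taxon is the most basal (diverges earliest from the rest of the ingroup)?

Character polarity is set by the outgroup: the derived state is whichever differs from the outgroup's state, so for C3 the derived state is '-', and for the remaining characters it is '+'.
All ingroup taxa share the derived state '+' for C1; it defines the ingroup but does not resolve relationships within it.
C2: derived state '+' in R only — an autapomorphy, so it tells us nothing about relationships among taxa.
C3: derived state '-' in B and R only — synapomorphy for {B, R}.
C4 (derived state '+') is unique to B (autapomorphy; uninformative for grouping).
Only B, K, and R show the derived state '+' for C5, supporting them as a clade.
Most parsimonious ingroup topology: (((B,R),K),W).
W is sister to the clade containing all other ingroup taxa, so it is the earliest-diverging (most basal) ingroup lineage.

W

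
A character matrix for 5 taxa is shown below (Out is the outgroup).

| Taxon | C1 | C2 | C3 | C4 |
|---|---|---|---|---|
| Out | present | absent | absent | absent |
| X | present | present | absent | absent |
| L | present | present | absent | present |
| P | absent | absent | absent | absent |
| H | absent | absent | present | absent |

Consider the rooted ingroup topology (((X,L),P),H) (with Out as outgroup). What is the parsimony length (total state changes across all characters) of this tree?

5

Map each character onto (((X,L),P),H) (rooted by Out) and count the minimum state changes it requires (Fitch parsimony):
C1: 2; C2: 1; C3: 1; C4: 1.
Total tree length = 5.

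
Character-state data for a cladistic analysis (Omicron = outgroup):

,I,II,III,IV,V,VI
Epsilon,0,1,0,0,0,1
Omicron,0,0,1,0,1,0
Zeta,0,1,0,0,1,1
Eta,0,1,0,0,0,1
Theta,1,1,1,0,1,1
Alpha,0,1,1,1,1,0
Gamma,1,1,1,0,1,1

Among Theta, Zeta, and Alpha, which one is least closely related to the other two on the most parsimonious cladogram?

Alpha

Character polarity is set by the outgroup: the derived state is whichever differs from the outgroup's state, so for III, V the derived state is '0', and for the remaining characters it is '1'.
I: derived state '1' in Gamma and Theta only — synapomorphy for {Gamma, Theta}.
II (derived state '1') is shared by all ingroup taxa — unites the whole ingroup.
Only Epsilon, Eta, and Zeta show the derived state '0' for III, supporting them as a clade.
IV: derived state '1' in Alpha only — an autapomorphy, so it tells us nothing about relationships among taxa.
Only Epsilon and Eta show the derived state '0' for V, supporting them as a clade.
Only Epsilon, Eta, Gamma, Theta, and Zeta show the derived state '1' for VI, supporting them as a clade.
Most parsimonious ingroup topology: (Alpha,((Gamma,Theta),(Zeta,(Eta,Epsilon)))).
Theta and Zeta share a more recent common ancestor with each other than either does with Alpha, so Alpha is the least closely related of the three.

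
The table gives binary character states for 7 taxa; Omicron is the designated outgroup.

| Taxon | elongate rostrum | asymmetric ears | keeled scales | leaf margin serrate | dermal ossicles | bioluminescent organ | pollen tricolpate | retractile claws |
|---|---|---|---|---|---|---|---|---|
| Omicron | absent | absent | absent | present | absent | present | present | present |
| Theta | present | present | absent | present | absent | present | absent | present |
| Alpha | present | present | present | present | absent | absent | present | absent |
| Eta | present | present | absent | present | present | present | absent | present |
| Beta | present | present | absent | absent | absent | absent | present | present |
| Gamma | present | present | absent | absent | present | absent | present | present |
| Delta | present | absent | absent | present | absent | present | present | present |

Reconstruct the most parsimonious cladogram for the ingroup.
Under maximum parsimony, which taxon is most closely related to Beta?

Character polarity is set by the outgroup: the derived state is whichever differs from the outgroup's state, so for leaf margin serrate, bioluminescent organ, pollen tricolpate, retractile claws the derived state is 'absent', and for the remaining characters it is 'present'.
elongate rostrum (derived state 'present') is shared by all ingroup taxa — unites the whole ingroup.
asymmetric ears (derived state 'present') is shared by Alpha, Beta, Eta, Gamma, and Theta — a synapomorphy uniting that clade.
keeled scales: derived state 'present' in Alpha only — an autapomorphy, so it tells us nothing about relationships among taxa.
leaf margin serrate: derived state 'absent' in Beta and Gamma only — synapomorphy for {Beta, Gamma}.
dermal ossicles groups Eta and Gamma, which is incompatible with the clades supported by the remaining characters; treating it as convergent (homoplasy) costs fewer steps than any alternative tree.
bioluminescent organ (derived state 'absent') is shared by Alpha, Beta, and Gamma — a synapomorphy uniting that clade.
pollen tricolpate (derived state 'absent') is shared by Eta and Theta — a synapomorphy uniting that clade.
retractile claws (derived state 'absent') is unique to Alpha (autapomorphy; uninformative for grouping).
Most parsimonious ingroup topology: (((Theta,Eta),(Alpha,(Beta,Gamma))),Delta).
Beta and Gamma form a cherry on this tree, so they are sister taxa.

Gamma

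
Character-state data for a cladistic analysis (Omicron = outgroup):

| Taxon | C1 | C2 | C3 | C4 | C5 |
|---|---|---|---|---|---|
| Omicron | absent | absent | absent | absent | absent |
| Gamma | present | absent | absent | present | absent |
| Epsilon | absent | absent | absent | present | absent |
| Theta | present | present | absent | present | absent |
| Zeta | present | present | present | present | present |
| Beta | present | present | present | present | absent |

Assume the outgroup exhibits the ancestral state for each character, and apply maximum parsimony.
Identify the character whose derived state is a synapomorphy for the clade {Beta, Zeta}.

The outgroup has state 'absent' for every character, so 'present' is the derived state throughout.
C1 (derived state 'present') is shared by Beta, Gamma, Theta, and Zeta — a synapomorphy uniting that clade.
C2 (derived state 'present') is shared by Beta, Theta, and Zeta — a synapomorphy uniting that clade.
C3: derived state 'present' in Beta and Zeta only — synapomorphy for {Beta, Zeta}.
C4 (derived state 'present') is shared by all ingroup taxa — unites the whole ingroup.
C5 (derived state 'present') is unique to Zeta (autapomorphy; uninformative for grouping).
Most parsimonious ingroup topology: ((Gamma,(Theta,(Zeta,Beta))),Epsilon).
The clade {Beta, Zeta} is supported by C3: its derived state 'present' occurs in exactly those taxa and in no other taxon (including the outgroup).

C3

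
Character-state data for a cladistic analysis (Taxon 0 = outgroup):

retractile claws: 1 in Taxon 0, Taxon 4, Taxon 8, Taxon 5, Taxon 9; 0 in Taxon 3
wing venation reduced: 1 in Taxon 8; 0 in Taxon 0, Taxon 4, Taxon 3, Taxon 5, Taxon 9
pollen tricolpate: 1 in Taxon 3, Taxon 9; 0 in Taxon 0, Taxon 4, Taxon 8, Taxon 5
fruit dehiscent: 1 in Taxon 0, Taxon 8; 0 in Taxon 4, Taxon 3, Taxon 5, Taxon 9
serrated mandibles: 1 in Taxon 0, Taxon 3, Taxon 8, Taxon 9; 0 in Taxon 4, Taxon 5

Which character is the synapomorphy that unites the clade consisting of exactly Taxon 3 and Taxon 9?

pollen tricolpate

Character polarity is set by the outgroup: the derived state is whichever differs from the outgroup's state, so for retractile claws, fruit dehiscent, serrated mandibles the derived state is '0', and for the remaining characters it is '1'.
retractile claws (derived state '0') is unique to Taxon 3 (autapomorphy; uninformative for grouping).
wing venation reduced: derived state '1' in Taxon 8 only — an autapomorphy, so it tells us nothing about relationships among taxa.
pollen tricolpate (derived state '1') is shared by Taxon 3 and Taxon 9 — a synapomorphy uniting that clade.
Only Taxon 3, Taxon 4, Taxon 5, and Taxon 9 show the derived state '0' for fruit dehiscent, supporting them as a clade.
serrated mandibles (derived state '0') is shared by Taxon 4 and Taxon 5 — a synapomorphy uniting that clade.
Most parsimonious ingroup topology: (((Taxon 4,Taxon 5),(Taxon 3,Taxon 9)),Taxon 8).
The clade {Taxon 3, Taxon 9} is supported by pollen tricolpate: its derived state '1' occurs in exactly those taxa and in no other taxon (including the outgroup).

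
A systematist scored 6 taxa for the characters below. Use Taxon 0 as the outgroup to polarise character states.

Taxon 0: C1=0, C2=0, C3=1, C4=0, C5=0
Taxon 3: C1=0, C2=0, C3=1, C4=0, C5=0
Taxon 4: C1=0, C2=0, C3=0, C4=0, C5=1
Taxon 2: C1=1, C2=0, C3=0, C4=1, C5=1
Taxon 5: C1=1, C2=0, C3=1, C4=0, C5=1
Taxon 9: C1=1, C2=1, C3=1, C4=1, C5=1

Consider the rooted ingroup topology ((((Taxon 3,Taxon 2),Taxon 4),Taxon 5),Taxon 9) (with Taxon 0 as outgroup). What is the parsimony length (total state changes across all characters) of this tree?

10

Map each character onto ((((Taxon 3,Taxon 2),Taxon 4),Taxon 5),Taxon 9) (rooted by Taxon 0) and count the minimum state changes it requires (Fitch parsimony):
C1: 3; C2: 1; C3: 2; C4: 2; C5: 2.
Total tree length = 10.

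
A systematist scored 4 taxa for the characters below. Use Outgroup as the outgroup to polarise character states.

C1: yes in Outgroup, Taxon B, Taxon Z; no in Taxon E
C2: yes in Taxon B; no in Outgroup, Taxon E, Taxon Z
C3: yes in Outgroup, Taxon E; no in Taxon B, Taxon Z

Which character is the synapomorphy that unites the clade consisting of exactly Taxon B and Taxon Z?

Character polarity is set by the outgroup: the derived state is whichever differs from the outgroup's state, so for C1, C3 the derived state is 'no', and for the remaining characters it is 'yes'.
C1 (derived state 'no') is unique to Taxon E (autapomorphy; uninformative for grouping).
C2 (derived state 'yes') is unique to Taxon B (autapomorphy; uninformative for grouping).
C3 (derived state 'no') is shared by Taxon B and Taxon Z — a synapomorphy uniting that clade.
Most parsimonious ingroup topology: ((Taxon B,Taxon Z),Taxon E).
The clade {Taxon B, Taxon Z} is supported by C3: its derived state 'no' occurs in exactly those taxa and in no other taxon (including the outgroup).

C3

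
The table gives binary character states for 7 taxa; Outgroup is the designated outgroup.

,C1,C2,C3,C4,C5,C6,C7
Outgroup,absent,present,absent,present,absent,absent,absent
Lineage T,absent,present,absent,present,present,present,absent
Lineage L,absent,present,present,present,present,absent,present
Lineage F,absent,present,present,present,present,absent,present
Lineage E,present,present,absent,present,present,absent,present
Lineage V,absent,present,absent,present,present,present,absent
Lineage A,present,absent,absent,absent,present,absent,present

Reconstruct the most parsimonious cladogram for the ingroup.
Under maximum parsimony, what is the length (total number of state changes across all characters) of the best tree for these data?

7

Character polarity is set by the outgroup: the derived state is whichever differs from the outgroup's state, so for C2, C4 the derived state is 'absent', and for the remaining characters it is 'present'.
C1: derived state 'present' in Lineage A and Lineage E only — synapomorphy for {Lineage A, Lineage E}.
C2: derived state 'absent' in Lineage A only — an autapomorphy, so it tells us nothing about relationships among taxa.
C3 (derived state 'present') is shared by Lineage F and Lineage L — a synapomorphy uniting that clade.
C4: derived state 'absent' in Lineage A only — an autapomorphy, so it tells us nothing about relationships among taxa.
All ingroup taxa share the derived state 'present' for C5; it defines the ingroup but does not resolve relationships within it.
C6: derived state 'present' in Lineage T and Lineage V only — synapomorphy for {Lineage T, Lineage V}.
C7: derived state 'present' in Lineage A, Lineage E, Lineage F, and Lineage L only — synapomorphy for {Lineage A, Lineage E, Lineage F, Lineage L}.
Most parsimonious ingroup topology: ((Lineage T,Lineage V),((Lineage L,Lineage F),(Lineage E,Lineage A))).
Changes per character on this tree: C1: 1; C2: 1; C3: 1; C4: 1; C5: 1; C6: 1; C7: 1.
Total = 7.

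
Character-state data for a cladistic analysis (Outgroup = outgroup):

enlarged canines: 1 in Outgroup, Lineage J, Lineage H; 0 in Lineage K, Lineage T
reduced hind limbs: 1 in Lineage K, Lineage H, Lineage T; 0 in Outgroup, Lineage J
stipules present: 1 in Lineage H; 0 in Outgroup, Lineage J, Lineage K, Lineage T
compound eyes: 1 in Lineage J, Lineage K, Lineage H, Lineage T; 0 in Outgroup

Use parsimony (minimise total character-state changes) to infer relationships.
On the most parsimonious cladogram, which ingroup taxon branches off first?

Lineage J

Character polarity is set by the outgroup: the derived state is whichever differs from the outgroup's state, so for enlarged canines the derived state is '0', and for the remaining characters it is '1'.
enlarged canines (derived state '0') is shared by Lineage K and Lineage T — a synapomorphy uniting that clade.
reduced hind limbs (derived state '1') is shared by Lineage H, Lineage K, and Lineage T — a synapomorphy uniting that clade.
stipules present (derived state '1') is unique to Lineage H (autapomorphy; uninformative for grouping).
All ingroup taxa share the derived state '1' for compound eyes; it defines the ingroup but does not resolve relationships within it.
Most parsimonious ingroup topology: (Lineage J,((Lineage K,Lineage T),Lineage H)).
Lineage J is sister to the clade containing all other ingroup taxa, so it is the earliest-diverging (most basal) ingroup lineage.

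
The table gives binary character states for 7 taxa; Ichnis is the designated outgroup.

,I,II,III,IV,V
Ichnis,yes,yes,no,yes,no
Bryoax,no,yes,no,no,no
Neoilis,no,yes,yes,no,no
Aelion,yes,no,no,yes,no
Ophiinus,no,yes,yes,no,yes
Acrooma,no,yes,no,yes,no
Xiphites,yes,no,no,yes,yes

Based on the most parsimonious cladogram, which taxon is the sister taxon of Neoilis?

Ophiinus

Character polarity is set by the outgroup: the derived state is whichever differs from the outgroup's state, so for I, II, IV the derived state is 'no', and for the remaining characters it is 'yes'.
Only Acrooma, Bryoax, Neoilis, and Ophiinus show the derived state 'no' for I, supporting them as a clade.
II (derived state 'no') is shared by Aelion and Xiphites — a synapomorphy uniting that clade.
III (derived state 'yes') is shared by Neoilis and Ophiinus — a synapomorphy uniting that clade.
IV (derived state 'no') is shared by Bryoax, Neoilis, and Ophiinus — a synapomorphy uniting that clade.
V (state 'yes') occurs in Ophiinus and Xiphites but conflicts with the nesting implied by the other characters — most parsimoniously interpreted as homoplasy.
Most parsimonious ingroup topology: (((Bryoax,(Neoilis,Ophiinus)),Acrooma),(Aelion,Xiphites)).
Neoilis and Ophiinus form a cherry on this tree, so they are sister taxa.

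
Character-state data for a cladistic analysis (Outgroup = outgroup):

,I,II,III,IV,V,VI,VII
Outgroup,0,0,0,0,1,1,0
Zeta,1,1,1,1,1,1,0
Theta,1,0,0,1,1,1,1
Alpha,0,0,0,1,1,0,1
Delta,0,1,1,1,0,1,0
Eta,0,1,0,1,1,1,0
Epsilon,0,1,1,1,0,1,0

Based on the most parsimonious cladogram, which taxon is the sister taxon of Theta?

Character polarity is set by the outgroup: the derived state is whichever differs from the outgroup's state, so for V, VI the derived state is '0', and for the remaining characters it is '1'.
I (state '1') occurs in Theta and Zeta but conflicts with the nesting implied by the other characters — most parsimoniously interpreted as homoplasy.
II: derived state '1' in Delta, Epsilon, Eta, and Zeta only — synapomorphy for {Delta, Epsilon, Eta, Zeta}.
III (derived state '1') is shared by Delta, Epsilon, and Zeta — a synapomorphy uniting that clade.
IV (derived state '1') is shared by all ingroup taxa — unites the whole ingroup.
V (derived state '0') is shared by Delta and Epsilon — a synapomorphy uniting that clade.
VI: derived state '0' in Alpha only — an autapomorphy, so it tells us nothing about relationships among taxa.
Only Alpha and Theta show the derived state '1' for VII, supporting them as a clade.
Most parsimonious ingroup topology: (((Zeta,(Delta,Epsilon)),Eta),(Theta,Alpha)).
Theta and Alpha form a cherry on this tree, so they are sister taxa.

Alpha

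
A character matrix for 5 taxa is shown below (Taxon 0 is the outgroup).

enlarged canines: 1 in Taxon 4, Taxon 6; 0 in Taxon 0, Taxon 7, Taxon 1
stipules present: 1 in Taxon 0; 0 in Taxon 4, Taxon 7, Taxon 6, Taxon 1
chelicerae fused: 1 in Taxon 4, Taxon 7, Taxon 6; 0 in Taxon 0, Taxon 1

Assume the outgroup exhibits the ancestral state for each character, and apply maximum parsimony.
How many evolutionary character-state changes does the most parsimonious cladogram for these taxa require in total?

Character polarity is set by the outgroup: the derived state is whichever differs from the outgroup's state, so for stipules present the derived state is '0', and for the remaining characters it is '1'.
enlarged canines (derived state '1') is shared by Taxon 4 and Taxon 6 — a synapomorphy uniting that clade.
All ingroup taxa share the derived state '0' for stipules present; it defines the ingroup but does not resolve relationships within it.
chelicerae fused: derived state '1' in Taxon 4, Taxon 6, and Taxon 7 only — synapomorphy for {Taxon 4, Taxon 6, Taxon 7}.
Most parsimonious ingroup topology: (((Taxon 6,Taxon 4),Taxon 7),Taxon 1).
Changes per character on this tree: enlarged canines: 1; stipules present: 1; chelicerae fused: 1.
Total = 3.

3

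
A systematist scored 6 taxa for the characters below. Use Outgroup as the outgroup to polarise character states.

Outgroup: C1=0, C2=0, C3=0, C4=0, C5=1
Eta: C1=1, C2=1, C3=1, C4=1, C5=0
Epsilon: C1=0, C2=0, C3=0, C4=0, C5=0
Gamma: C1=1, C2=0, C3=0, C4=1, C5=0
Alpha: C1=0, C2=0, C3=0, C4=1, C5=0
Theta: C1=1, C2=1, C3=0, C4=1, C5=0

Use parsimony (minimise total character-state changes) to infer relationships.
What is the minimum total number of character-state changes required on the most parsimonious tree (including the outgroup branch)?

5

Character polarity is set by the outgroup: the derived state is whichever differs from the outgroup's state, so for C5 the derived state is '0', and for the remaining characters it is '1'.
C1: derived state '1' in Eta, Gamma, and Theta only — synapomorphy for {Eta, Gamma, Theta}.
C2 (derived state '1') is shared by Eta and Theta — a synapomorphy uniting that clade.
C3 (derived state '1') is unique to Eta (autapomorphy; uninformative for grouping).
C4: derived state '1' in Alpha, Eta, Gamma, and Theta only — synapomorphy for {Alpha, Eta, Gamma, Theta}.
All ingroup taxa share the derived state '0' for C5; it defines the ingroup but does not resolve relationships within it.
Most parsimonious ingroup topology: ((((Eta,Theta),Gamma),Alpha),Epsilon).
Changes per character on this tree: C1: 1; C2: 1; C3: 1; C4: 1; C5: 1.
Total = 5.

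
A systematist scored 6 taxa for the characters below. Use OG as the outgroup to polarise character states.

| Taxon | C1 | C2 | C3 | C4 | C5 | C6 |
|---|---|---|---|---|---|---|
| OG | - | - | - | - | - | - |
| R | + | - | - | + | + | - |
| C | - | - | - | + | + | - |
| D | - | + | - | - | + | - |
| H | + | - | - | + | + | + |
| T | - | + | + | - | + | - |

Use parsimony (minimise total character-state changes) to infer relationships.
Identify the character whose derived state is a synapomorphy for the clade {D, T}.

The outgroup has state '-' for every character, so '+' is the derived state throughout.
C1 (derived state '+') is shared by H and R — a synapomorphy uniting that clade.
C2: derived state '+' in D and T only — synapomorphy for {D, T}.
C3 (derived state '+') is unique to T (autapomorphy; uninformative for grouping).
Only C, H, and R show the derived state '+' for C4, supporting them as a clade.
C5 (derived state '+') is shared by all ingroup taxa — unites the whole ingroup.
C6: derived state '+' in H only — an autapomorphy, so it tells us nothing about relationships among taxa.
Most parsimonious ingroup topology: (((R,H),C),(D,T)).
The clade {D, T} is supported by C2: its derived state '+' occurs in exactly those taxa and in no other taxon (including the outgroup).

C2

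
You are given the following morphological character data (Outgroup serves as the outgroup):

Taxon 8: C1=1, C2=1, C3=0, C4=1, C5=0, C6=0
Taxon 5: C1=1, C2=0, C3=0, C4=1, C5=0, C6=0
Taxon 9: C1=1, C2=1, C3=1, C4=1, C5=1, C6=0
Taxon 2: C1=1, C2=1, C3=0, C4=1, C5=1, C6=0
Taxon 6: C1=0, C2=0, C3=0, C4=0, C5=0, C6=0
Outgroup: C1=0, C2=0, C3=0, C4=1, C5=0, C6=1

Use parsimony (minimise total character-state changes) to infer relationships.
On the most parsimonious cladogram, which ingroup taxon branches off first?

Taxon 6

Character polarity is set by the outgroup: the derived state is whichever differs from the outgroup's state, so for C4, C6 the derived state is '0', and for the remaining characters it is '1'.
C1 (derived state '1') is shared by Taxon 2, Taxon 5, Taxon 8, and Taxon 9 — a synapomorphy uniting that clade.
C2 (derived state '1') is shared by Taxon 2, Taxon 8, and Taxon 9 — a synapomorphy uniting that clade.
C3: derived state '1' in Taxon 9 only — an autapomorphy, so it tells us nothing about relationships among taxa.
C4: derived state '0' in Taxon 6 only — an autapomorphy, so it tells us nothing about relationships among taxa.
Only Taxon 2 and Taxon 9 show the derived state '1' for C5, supporting them as a clade.
C6 (derived state '0') is shared by all ingroup taxa — unites the whole ingroup.
Most parsimonious ingroup topology: ((((Taxon 2,Taxon 9),Taxon 8),Taxon 5),Taxon 6).
Taxon 6 is sister to the clade containing all other ingroup taxa, so it is the earliest-diverging (most basal) ingroup lineage.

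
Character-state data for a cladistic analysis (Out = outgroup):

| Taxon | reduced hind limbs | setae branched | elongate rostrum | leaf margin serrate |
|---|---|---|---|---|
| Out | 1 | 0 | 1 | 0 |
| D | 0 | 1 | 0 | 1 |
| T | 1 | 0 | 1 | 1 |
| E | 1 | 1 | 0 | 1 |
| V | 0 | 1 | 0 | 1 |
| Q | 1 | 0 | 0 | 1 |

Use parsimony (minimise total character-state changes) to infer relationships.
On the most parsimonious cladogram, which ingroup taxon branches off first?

Character polarity is set by the outgroup: the derived state is whichever differs from the outgroup's state, so for reduced hind limbs, elongate rostrum the derived state is '0', and for the remaining characters it is '1'.
Only D and V show the derived state '0' for reduced hind limbs, supporting them as a clade.
setae branched (derived state '1') is shared by D, E, and V — a synapomorphy uniting that clade.
Only D, E, Q, and V show the derived state '0' for elongate rostrum, supporting them as a clade.
All ingroup taxa share the derived state '1' for leaf margin serrate; it defines the ingroup but does not resolve relationships within it.
Most parsimonious ingroup topology: ((((D,V),E),Q),T).
T is sister to the clade containing all other ingroup taxa, so it is the earliest-diverging (most basal) ingroup lineage.

T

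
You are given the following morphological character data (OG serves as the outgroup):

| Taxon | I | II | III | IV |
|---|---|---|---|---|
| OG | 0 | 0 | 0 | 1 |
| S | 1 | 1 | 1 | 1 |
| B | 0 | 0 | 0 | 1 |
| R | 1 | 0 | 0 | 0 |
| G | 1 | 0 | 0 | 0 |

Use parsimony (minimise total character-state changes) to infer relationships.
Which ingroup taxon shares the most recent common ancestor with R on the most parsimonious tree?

G

Character polarity is set by the outgroup: the derived state is whichever differs from the outgroup's state, so for IV the derived state is '0', and for the remaining characters it is '1'.
I: derived state '1' in G, R, and S only — synapomorphy for {G, R, S}.
II: derived state '1' in S only — an autapomorphy, so it tells us nothing about relationships among taxa.
III (derived state '1') is unique to S (autapomorphy; uninformative for grouping).
IV (derived state '0') is shared by G and R — a synapomorphy uniting that clade.
Most parsimonious ingroup topology: ((S,(R,G)),B).
R and G form a cherry on this tree, so they are sister taxa.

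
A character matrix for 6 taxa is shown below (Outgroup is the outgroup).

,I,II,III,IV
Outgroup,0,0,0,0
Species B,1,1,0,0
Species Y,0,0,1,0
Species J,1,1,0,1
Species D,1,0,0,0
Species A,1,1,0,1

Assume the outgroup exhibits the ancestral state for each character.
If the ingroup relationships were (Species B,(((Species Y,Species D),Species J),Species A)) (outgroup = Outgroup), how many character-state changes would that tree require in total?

7

Map each character onto (Species B,(((Species Y,Species D),Species J),Species A)) (rooted by Outgroup) and count the minimum state changes it requires (Fitch parsimony):
I: 2; II: 2; III: 1; IV: 2.
Total tree length = 7.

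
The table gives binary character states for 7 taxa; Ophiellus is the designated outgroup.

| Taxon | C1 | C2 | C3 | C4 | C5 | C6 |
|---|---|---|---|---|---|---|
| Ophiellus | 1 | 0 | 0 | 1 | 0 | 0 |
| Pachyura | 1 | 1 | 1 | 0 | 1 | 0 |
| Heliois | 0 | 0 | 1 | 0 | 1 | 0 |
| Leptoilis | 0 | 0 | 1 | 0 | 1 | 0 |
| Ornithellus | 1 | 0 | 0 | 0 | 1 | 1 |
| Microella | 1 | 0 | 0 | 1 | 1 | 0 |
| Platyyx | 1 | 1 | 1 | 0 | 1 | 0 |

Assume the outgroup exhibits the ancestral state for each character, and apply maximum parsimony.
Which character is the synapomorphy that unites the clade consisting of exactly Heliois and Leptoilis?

C1

Character polarity is set by the outgroup: the derived state is whichever differs from the outgroup's state, so for C1, C4 the derived state is '0', and for the remaining characters it is '1'.
Only Heliois and Leptoilis show the derived state '0' for C1, supporting them as a clade.
C2: derived state '1' in Pachyura and Platyyx only — synapomorphy for {Pachyura, Platyyx}.
Only Heliois, Leptoilis, Pachyura, and Platyyx show the derived state '1' for C3, supporting them as a clade.
Only Heliois, Leptoilis, Ornithellus, Pachyura, and Platyyx show the derived state '0' for C4, supporting them as a clade.
C5 (derived state '1') is shared by all ingroup taxa — unites the whole ingroup.
C6: derived state '1' in Ornithellus only — an autapomorphy, so it tells us nothing about relationships among taxa.
Most parsimonious ingroup topology: ((((Pachyura,Platyyx),(Heliois,Leptoilis)),Ornithellus),Microella).
The clade {Heliois, Leptoilis} is supported by C1: its derived state '0' occurs in exactly those taxa and in no other taxon (including the outgroup).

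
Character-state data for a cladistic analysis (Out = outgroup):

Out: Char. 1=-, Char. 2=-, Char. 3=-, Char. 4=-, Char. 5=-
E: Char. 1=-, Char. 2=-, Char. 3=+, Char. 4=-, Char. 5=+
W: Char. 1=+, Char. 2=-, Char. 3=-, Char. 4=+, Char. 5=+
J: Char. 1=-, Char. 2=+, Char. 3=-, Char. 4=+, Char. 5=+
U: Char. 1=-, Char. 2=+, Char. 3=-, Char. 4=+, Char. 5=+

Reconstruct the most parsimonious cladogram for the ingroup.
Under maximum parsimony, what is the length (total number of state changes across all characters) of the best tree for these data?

The outgroup has state '-' for every character, so '+' is the derived state throughout.
Char. 1: derived state '+' in W only — an autapomorphy, so it tells us nothing about relationships among taxa.
Char. 2: derived state '+' in J and U only — synapomorphy for {J, U}.
Char. 3: derived state '+' in E only — an autapomorphy, so it tells us nothing about relationships among taxa.
Char. 4: derived state '+' in J, U, and W only — synapomorphy for {J, U, W}.
Char. 5 (derived state '+') is shared by all ingroup taxa — unites the whole ingroup.
Most parsimonious ingroup topology: (E,(W,(J,U))).
Changes per character on this tree: Char. 1: 1; Char. 2: 1; Char. 3: 1; Char. 4: 1; Char. 5: 1.
Total = 5.

5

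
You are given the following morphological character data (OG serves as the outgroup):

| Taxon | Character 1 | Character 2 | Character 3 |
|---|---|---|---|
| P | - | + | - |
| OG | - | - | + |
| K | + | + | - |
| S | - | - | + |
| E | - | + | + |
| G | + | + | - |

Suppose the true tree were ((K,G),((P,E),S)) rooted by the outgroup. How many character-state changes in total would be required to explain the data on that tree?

Map each character onto ((K,G),((P,E),S)) (rooted by OG) and count the minimum state changes it requires (Fitch parsimony):
Character 1: 1; Character 2: 2; Character 3: 2.
Total tree length = 5.

5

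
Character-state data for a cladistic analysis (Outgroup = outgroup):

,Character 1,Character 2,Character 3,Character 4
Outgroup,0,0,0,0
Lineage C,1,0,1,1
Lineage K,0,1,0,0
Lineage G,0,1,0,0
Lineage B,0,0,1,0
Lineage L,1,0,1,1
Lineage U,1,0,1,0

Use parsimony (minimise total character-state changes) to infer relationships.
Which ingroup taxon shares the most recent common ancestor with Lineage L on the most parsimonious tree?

Lineage C

The outgroup has state '0' for every character, so '1' is the derived state throughout.
Character 1: derived state '1' in Lineage C, Lineage L, and Lineage U only — synapomorphy for {Lineage C, Lineage L, Lineage U}.
Character 2 (derived state '1') is shared by Lineage G and Lineage K — a synapomorphy uniting that clade.
Character 3: derived state '1' in Lineage B, Lineage C, Lineage L, and Lineage U only — synapomorphy for {Lineage B, Lineage C, Lineage L, Lineage U}.
Only Lineage C and Lineage L show the derived state '1' for Character 4, supporting them as a clade.
Most parsimonious ingroup topology: ((((Lineage C,Lineage L),Lineage U),Lineage B),(Lineage K,Lineage G)).
Lineage L and Lineage C form a cherry on this tree, so they are sister taxa.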